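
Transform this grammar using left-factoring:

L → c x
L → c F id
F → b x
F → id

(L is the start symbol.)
Left-factoring transforms A → αβ₁ | αβ₂ into A → αA' and A' → β₁ | β₂
(α is the longest common prefix among the alternatives). Repeat until
no nonterminal has two alternatives with a common prefix.

Round 1: L has alternatives sharing prefix 'c'. Introduce L': L → c L'
  Add: L' → x
  Add: L' → F id

No remaining common prefixes — done.

Resulting grammar:
L → c L'
L' → x
L' → F id
F → b x
F → id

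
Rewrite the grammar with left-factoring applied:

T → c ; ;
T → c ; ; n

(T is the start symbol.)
Left-factoring transforms A → αβ₁ | αβ₂ into A → αA' and A' → β₁ | β₂
(α is the longest common prefix among the alternatives). Repeat until
no nonterminal has two alternatives with a common prefix.

Round 1: T has alternatives sharing prefix 'c ; ;'. Introduce T': T → c ; ; T'
  Add: T' → ε
  Add: T' → n

No remaining common prefixes — done.

Resulting grammar:
T → c ; ; T'
T' → ε
T' → n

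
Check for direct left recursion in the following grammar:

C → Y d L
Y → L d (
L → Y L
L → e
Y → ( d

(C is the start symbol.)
No direct left recursion

Direct left recursion occurs when N → N α for some non-terminal N (the right-hand side begins with the left-hand side itself).

C → Y d L: starts with Y
Y → L d (: starts with L
L → Y L: starts with Y
L → e: starts with e
Y → ( d: starts with '('

No direct left recursion found.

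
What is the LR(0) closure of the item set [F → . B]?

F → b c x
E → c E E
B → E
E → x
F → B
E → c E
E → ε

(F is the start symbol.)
{ [B → . E], [E → . c E E], [E → . c E], [E → . x], [E → .], [F → . B] }

Start with: [F → . B]
  [F → . B] has the dot before B: add [B → . E]
  [B → . E] has the dot before E: add [E → . c E E], [E → . x], [E → . c E], [E → .]
No further items can be added.

CLOSURE = { [B → . E], [E → . c E E], [E → . c E], [E → . x], [E → .], [F → . B] }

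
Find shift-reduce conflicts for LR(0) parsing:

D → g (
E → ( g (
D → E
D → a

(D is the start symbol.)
No shift-reduce conflicts

A shift-reduce conflict occurs when an LR(0) state has both:
  - a complete (reduce) item [A → α .] (dot at the end), and
  - a shift item [B → β . c γ] (dot before a terminal).

Augment with D' → D and build the canonical LR(0) collection (I0 = CLOSURE({[D' → . D]}), then GOTO on every symbol after a dot until no new states appear). It has 9 states:
  I0: { [D → . E], [D → . a], [D → . g (], [D' → . D], [E → . ( g (] }  — shift
  I1: { [E → ( . g (] }  — shift
  I2: { [D' → D .] }  — accept
  I3: { [D → E .] }  — reduce
  I4: { [D → a .] }  — reduce
  I5: { [D → g . (] }  — shift
  I6: { [D → g ( .] }  — reduce
  I7: { [E → ( g . (] }  — shift
  I8: { [E → ( g ( .] }  — reduce

No state contains both a complete item and a shift item.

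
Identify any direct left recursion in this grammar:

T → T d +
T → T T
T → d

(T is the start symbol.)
Yes, T is left-recursive

Direct left recursion occurs when N → N α for some non-terminal N (the right-hand side begins with the left-hand side itself).

T → T d +: LEFT RECURSIVE (starts with T)
T → T T: LEFT RECURSIVE (starts with T)
T → d: starts with d

The grammar has direct left recursion on: T.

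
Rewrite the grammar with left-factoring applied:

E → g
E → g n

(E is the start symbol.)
E → g E'
E' → ε
E' → n

Left-factoring transforms A → αβ₁ | αβ₂ into A → αA' and A' → β₁ | β₂
(α is the longest common prefix among the alternatives). Repeat until
no nonterminal has two alternatives with a common prefix.

Round 1: E has alternatives sharing prefix 'g'. Introduce E': E → g E'
  Add: E' → ε
  Add: E' → n

No remaining common prefixes — done.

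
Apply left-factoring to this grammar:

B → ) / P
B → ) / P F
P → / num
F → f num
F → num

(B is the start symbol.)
B → ) / P B'
B' → ε
B' → F
P → / num
F → f num
F → num

Left-factoring transforms A → αβ₁ | αβ₂ into A → αA' and A' → β₁ | β₂
(α is the longest common prefix among the alternatives). Repeat until
no nonterminal has two alternatives with a common prefix.

Round 1: B has alternatives sharing prefix ') / P'. Introduce B': B → ) / P B'
  Add: B' → ε
  Add: B' → F

No remaining common prefixes — done.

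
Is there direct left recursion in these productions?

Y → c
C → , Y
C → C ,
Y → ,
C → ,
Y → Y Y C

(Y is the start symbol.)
Y → c: starts with c
C → , Y: starts with ','
C → C ,: LEFT RECURSIVE (starts with C)
Y → ,: starts with ','
C → ,: starts with ','
Y → Y Y C: LEFT RECURSIVE (starts with Y)

The grammar has direct left recursion on: C, Y.

Answer: Yes, C, Y are left-recursive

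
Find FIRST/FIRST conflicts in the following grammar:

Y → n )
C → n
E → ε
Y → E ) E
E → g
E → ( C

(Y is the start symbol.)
No FIRST/FIRST conflicts.

FIRST sets of the non-terminals at (or reachable through a nullable prefix from) the front of some alternative:
  FIRST(E) = { '(', 'g', ε }

Productions for Y:
  Y → n ): FIRST = { 'n' }
  Y → E ) E: FIRST = { '(', ')', 'g' }
Productions for E:
  E → ε: FIRST = { ε }
  E → g: FIRST = { 'g' }
  E → ( C: FIRST = { '(' }
C has only one production, so no FIRST/FIRST conflict is possible there.

All alternatives of each non-terminal have pairwise disjoint FIRST sets.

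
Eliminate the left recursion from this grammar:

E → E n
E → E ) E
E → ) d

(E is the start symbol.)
E → ) d E'
E' → n E'
E' → ) E E'
E' → ε

E is directly left-recursive. The standard transformation for
  A → A α₁ | ... | A α_m | β₁ | ... | β_n
is
  A  → β₁ A' | ... | β_n A'
  A' → α₁ A' | ... | α_m A' | ε

E → ) d becomes E → ) d E'
E → E n becomes E' → n E'
E → E ) E becomes E' → ) E E'
Add E' → ε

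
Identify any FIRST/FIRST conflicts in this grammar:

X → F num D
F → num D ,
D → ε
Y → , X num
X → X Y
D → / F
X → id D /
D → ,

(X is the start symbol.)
FIRST sets of the non-terminals at (or reachable through a nullable prefix from) the front of some alternative:
  FIRST(F) = { 'num' }
  FIRST(X) = { 'id', 'num' }

Productions for X:
  X → F num D: FIRST = { 'num' }
  X → X Y: FIRST = { 'id', 'num' }
  X → id D /: FIRST = { 'id' }
Productions for D:
  D → ε: FIRST = { ε }
  D → / F: FIRST = { '/' }
  D → ,: FIRST = { ',' }
F, Y have only one production, so no FIRST/FIRST conflict is possible there.

Conflict for X: X → F num D and X → X Y
  Overlap: { 'num' }
Conflict for X: X → X Y and X → id D /
  Overlap: { 'id' }

Answer: Yes. X → F num D / X → X Y on { 'num' }; X → X Y / X → id D '/' on { 'id' }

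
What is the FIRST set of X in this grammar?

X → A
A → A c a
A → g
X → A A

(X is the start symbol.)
FIRST sets of the other non-terminals involved (by the same procedure, iterated to a fixed point):
  FIRST(A) = { 'g' }

From X → A:
  - A is a non-terminal: add FIRST(A) \ {ε} = { 'g' }
    A is not nullable, so stop
From X → A A:
  - A is a non-terminal: add FIRST(A) \ {ε} = { 'g' }
    A is not nullable, so stop

Collecting: FIRST(X) = { 'g' }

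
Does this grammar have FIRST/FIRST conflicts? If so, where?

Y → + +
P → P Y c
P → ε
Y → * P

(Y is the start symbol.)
A FIRST/FIRST conflict occurs when two productions N → α and N → β for the same non-terminal have FIRST(α) ∩ FIRST(β) ≠ ∅ (with ε ∈ FIRST of a nullable right-hand side, so two nullable alternatives also conflict).

FIRST sets of the non-terminals at (or reachable through a nullable prefix from) the front of some alternative:
  FIRST(P) = { '*', '+', ε }
  FIRST(Y) = { '*', '+' }

Productions for Y:
  Y → + +: FIRST = { '+' }
  Y → * P: FIRST = { '*' }
Productions for P:
  P → P Y c: FIRST = { '*', '+' }
  P → ε: FIRST = { ε }

All alternatives of each non-terminal have pairwise disjoint FIRST sets.

Answer: No FIRST/FIRST conflicts.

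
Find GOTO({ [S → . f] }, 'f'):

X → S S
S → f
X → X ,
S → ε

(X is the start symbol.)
GOTO(I, 'f') = CLOSURE({ [A → αX.β] : [A → α.Xβ] ∈ I, X = 'f' })

Items with dot before 'f', with the dot advanced:
  [S → . f] → [S → f .]
Closure adds nothing (no advanced item has the dot before a non-terminal).

GOTO = { [S → f .] }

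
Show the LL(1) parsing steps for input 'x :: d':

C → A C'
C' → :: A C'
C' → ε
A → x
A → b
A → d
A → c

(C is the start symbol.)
LL(1) parsing maintains a stack (initially the start symbol over $) and the input. At each step: if the stack top is a terminal, match it against the current input token; if it is a non-terminal N, replace it with the RHS of M[N, lookahead] (the unique production whose predict set contains the lookahead).

Stack is shown with the top on the left.

Stack      Input     Action
---------------------------
C $        x :: d $  output C → A C'
A C' $     x :: d $  output A → x
x C' $     x :: d $  match 'x'
C' $       :: d $    output C' → :: A C'
:: A C' $  :: d $    match '::'
A C' $     d $       output A → d
d C' $     d $       match 'd'
C' $       $         output C' → ε
$          $         accept

The string is accepted.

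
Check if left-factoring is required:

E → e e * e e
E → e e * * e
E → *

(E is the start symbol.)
Yes, E has productions with common prefix 'e e *'

Left-factoring is needed when two productions for the same non-terminal
share a common prefix on the right-hand side.

Productions for E:
  E → e e * e e
  E → e e * * e
  E → *

Found common prefix 'e e *' in productions for E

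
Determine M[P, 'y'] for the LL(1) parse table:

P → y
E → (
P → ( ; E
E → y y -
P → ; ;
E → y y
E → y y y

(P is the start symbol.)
P → y

To find M[P, 'y'], we find productions for P where 'y' is in the predict set (PREDICT(N → α) = (FIRST(α) \ {ε}) ∪ (FOLLOW(N) if α ⇒* ε)).

P → y: PREDICT = { 'y' }
  'y' is in predict set, so this production goes in M[P, 'y']
P → ( ; E: PREDICT = { '(' }
P → ; ;: PREDICT = { ';' }

M[P, 'y'] = P → y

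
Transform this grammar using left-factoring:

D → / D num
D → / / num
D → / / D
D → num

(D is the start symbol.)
Left-factoring transforms A → αβ₁ | αβ₂ into A → αA' and A' → β₁ | β₂
(α is the longest common prefix among the alternatives). Repeat until
no nonterminal has two alternatives with a common prefix.

Round 1: D has alternatives sharing prefix '/'. Introduce D': D → / D'
  Add: D' → D num
  Add: D' → / num
  Add: D' → / D

Round 2: D' has alternatives sharing prefix '/'. Introduce D'': D' → / D''
  Add: D'' → num
  Add: D'' → D

No remaining common prefixes — done.

Resulting grammar:
D → / D'
D' → D num
D' → / D''
D'' → num
D'' → D
D → num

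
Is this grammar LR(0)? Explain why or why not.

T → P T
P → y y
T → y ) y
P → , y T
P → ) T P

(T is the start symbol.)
Yes, the grammar is LR(0)

Augment with T' → T and build the canonical LR(0) collection (I0 = CLOSURE({[T' → . T]}), then GOTO on every symbol after a dot until no new states appear). It has 15 states:
  I0: { [P → . ) T P], [P → . , y T], [P → . y y], [T → . P T], [T → . y ) y], [T' → . T] }  — shift
  I1: { [P → ) . T P], [P → . ) T P], [P → . , y T], [P → . y y], [T → . P T], [T → . y ) y] }  — shift
  I2: { [P → , . y T] }  — shift
  I3: { [P → . ) T P], [P → . , y T], [P → . y y], [T → . P T], [T → . y ) y], [T → P . T] }  — shift
  I4: { [T' → T .] }  — accept
  I5: { [P → y . y], [T → y . ) y] }  — shift
  I6: { [T → y ) . y] }  — shift
  I7: { [P → y y .] }  — reduce
  I8: { [T → y ) y .] }  — reduce
  I9: { [T → P T .] }  — reduce
  I10: { [P → , y . T], [P → . ) T P], [P → . , y T], [P → . y y], [T → . P T], [T → . y ) y] }  — shift
  I11: { [P → , y T .] }  — reduce
  I12: { [P → ) T . P], [P → . ) T P], [P → . , y T], [P → . y y] }  — shift
  I13: { [P → ) T P .] }  — reduce
  I14: { [P → y . y] }  — shift

Every state is either a pure shift/goto state or contains exactly one complete item and nothing to shift — no conflicts. The grammar is LR(0).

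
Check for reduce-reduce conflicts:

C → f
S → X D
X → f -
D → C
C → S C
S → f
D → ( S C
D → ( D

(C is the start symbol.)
A reduce-reduce conflict occurs when an LR(0) state has two complete items [A → α .] and [B → β .] — both call for a reduction, and with no lookahead the parser cannot choose between them.

Augment with C' → C and build the canonical LR(0) collection (I0 = CLOSURE({[C' → . C]}), then GOTO on every symbol after a dot until no new states appear). It has 13 states:
  I0: { [C → . S C], [C → . f], [C' → . C], [S → . X D], [S → . f], [X → . f -] }  — shift
  I1: { [C' → C .] }  — accept
  I2: { [C → . S C], [C → . f], [C → S . C], [S → . X D], [S → . f], [X → . f -] }  — shift
  I3: { [C → . S C], [C → . f], [D → . ( D], [D → . ( S C], [D → . C], [S → . X D], [S → . f], [S → X . D], [X → . f -] }  — shift
  I4: { [C → f .], [S → f .], [X → f . -] }  — shift, 2 reduces
  I5: { [X → f - .] }  — reduce
  I6: { [C → . S C], [C → . f], [D → ( . D], [D → ( . S C], [D → . ( D], [D → . ( S C], [D → . C], [S → . X D], [S → . f], [X → . f -] }  — shift
  I7: { [D → C .] }  — reduce
  I8: { [S → X D .] }  — reduce
  I9: { [D → ( D .] }  — reduce
  I10: { [C → . S C], [C → . f], [C → S . C], [D → ( S . C], [S → . X D], [S → . f], [X → . f -] }  — shift
  I11: { [C → S C .], [D → ( S C .] }  — 2 reduces
  I12: { [C → S C .] }  — reduce

I4 contains complete items [C → f .], [S → f .] — reduce-reduce conflict.
I11 contains complete items [C → S C .], [D → ( S C .] — reduce-reduce conflict.

Answer: Yes — I4: [C → f .] vs [S → f .]; I11: [C → S C .] vs [D → ( S C .]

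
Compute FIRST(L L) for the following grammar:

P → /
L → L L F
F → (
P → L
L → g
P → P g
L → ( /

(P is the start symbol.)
{ '(', 'g' }

FIRST sets of the non-terminals involved (from the grammar, by fixed-point iteration):
  FIRST(L) = { '(', 'g' }

To compute FIRST(L L), process the symbols left to right:
Symbol L is a non-terminal. Add FIRST(L) \ {ε} = { '(', 'g' }
L is not nullable (ε ∉ FIRST(L)), so stop here.
FIRST(L L) = { '(', 'g' }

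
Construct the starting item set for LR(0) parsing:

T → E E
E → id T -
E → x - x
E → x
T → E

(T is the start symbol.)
First, augment the grammar with T' → T
I₀ = CLOSURE({ [T' → . T] }):
  [T' → . T] has the dot before T: add [T → . E E], [T → . E]
  [T → . E E] has the dot before E: add [E → . id T -], [E → . x - x], [E → . x]
No further items can be added.

I₀ = { [E → . id T -], [E → . x - x], [E → . x], [T → . E E], [T → . E], [T' → . T] }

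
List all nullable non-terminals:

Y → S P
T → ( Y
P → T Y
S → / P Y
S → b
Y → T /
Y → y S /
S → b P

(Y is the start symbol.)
None

A non-terminal is nullable if it can derive ε (the empty string): either it has an ε-production, or it has a production whose right-hand side consists entirely of nullable non-terminals.

There are no ε-productions, so no non-terminal can derive ε.
No non-terminals are nullable.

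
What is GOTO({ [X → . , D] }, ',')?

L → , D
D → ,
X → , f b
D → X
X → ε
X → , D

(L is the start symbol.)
GOTO(I, ',') = CLOSURE({ [A → αX.β] : [A → α.Xβ] ∈ I, X = ',' })

Items with dot before ',', with the dot advanced:
  [X → . , D] → [X → , . D]
Closure of the advanced items:
  [X → , . D] has the dot before D: add [D → . ,], [D → . X]
  [D → . X] has the dot before X: add [X → . , f b], [X → .], [X → . , D]

GOTO = { [D → . ,], [D → . X], [X → , . D], [X → . , D], [X → . , f b], [X → .] }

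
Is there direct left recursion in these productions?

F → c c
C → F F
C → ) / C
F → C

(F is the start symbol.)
Direct left recursion occurs when N → N α for some non-terminal N (the right-hand side begins with the left-hand side itself).

F → c c: starts with c
C → F F: starts with F
C → ) / C: starts with ')'
F → C: starts with C

No direct left recursion found.

Answer: No direct left recursion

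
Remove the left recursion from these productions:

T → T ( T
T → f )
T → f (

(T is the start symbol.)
T is directly left-recursive. The standard transformation for
  A → A α₁ | ... | A α_m | β₁ | ... | β_n
is
  A  → β₁ A' | ... | β_n A'
  A' → α₁ A' | ... | α_m A' | ε

T → f ) becomes T → f ) T'
T → f ( becomes T → f ( T'
T → T ( T becomes T' → ( T T'
Add T' → ε

Resulting grammar:
T → f ) T'
T → f ( T'
T' → ( T T'
T' → ε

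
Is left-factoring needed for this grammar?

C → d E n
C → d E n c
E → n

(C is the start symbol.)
Yes, C has productions with common prefix 'd E n'

Left-factoring is needed when two productions for the same non-terminal
share a common prefix on the right-hand side.

Productions for C:
  C → d E n
  C → d E n c

Found common prefix 'd E n' in productions for C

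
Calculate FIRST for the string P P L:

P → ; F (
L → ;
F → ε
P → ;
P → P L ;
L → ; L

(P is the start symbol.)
FIRST sets of the non-terminals involved (from the grammar, by fixed-point iteration):
  FIRST(P) = { ';' }

To compute FIRST(P P L), process the symbols left to right:
Symbol P is a non-terminal. Add FIRST(P) \ {ε} = { ';' }
P is not nullable (ε ∉ FIRST(P)), so stop here.
FIRST(P P L) = { ';' }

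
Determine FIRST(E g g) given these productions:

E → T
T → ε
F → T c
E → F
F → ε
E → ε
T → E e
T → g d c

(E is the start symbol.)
{ 'c', 'e', 'g' }

FIRST sets of the non-terminals involved (from the grammar, by fixed-point iteration):
  FIRST(E) = { 'c', 'e', 'g', ε }

To compute FIRST(E g g), process the symbols left to right:
Symbol E is a non-terminal. Add FIRST(E) \ {ε} = { 'c', 'e', 'g' }
E is nullable (ε ∈ FIRST(E)), continue to the next symbol.
Symbol g is a terminal. Add 'g' and stop.
FIRST(E g g) = { 'c', 'e', 'g' }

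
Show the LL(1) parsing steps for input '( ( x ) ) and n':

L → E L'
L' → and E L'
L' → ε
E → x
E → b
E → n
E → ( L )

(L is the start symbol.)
Stack is shown with the top on the left.

Stack             Input              Action
-------------------------------------------
L $               ( ( x ) ) and n $  output L → E L'
E L' $            ( ( x ) ) and n $  output E → ( L )
( L ) L' $        ( ( x ) ) and n $  match '('
L ) L' $          ( x ) ) and n $    output L → E L'
E L' ) L' $       ( x ) ) and n $    output E → ( L )
( L ) L' ) L' $   ( x ) ) and n $    match '('
L ) L' ) L' $     x ) ) and n $      output L → E L'
E L' ) L' ) L' $  x ) ) and n $      output E → x
x L' ) L' ) L' $  x ) ) and n $      match 'x'
L' ) L' ) L' $    ) ) and n $        output L' → ε
) L' ) L' $       ) ) and n $        match ')'
L' ) L' $         ) and n $          output L' → ε
) L' $            ) and n $          match ')'
L' $              and n $            output L' → and E L'
and E L' $        and n $            match 'and'
E L' $            n $                output E → n
n L' $            n $                match 'n'
L' $              $                  output L' → ε
$                 $                  accept

The string is accepted.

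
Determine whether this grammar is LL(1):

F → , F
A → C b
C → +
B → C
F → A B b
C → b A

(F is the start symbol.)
A grammar is LL(1) if for each non-terminal N with multiple productions, the predict sets of those productions are pairwise disjoint, where PREDICT(N → α) = (FIRST(α) \ {ε}) ∪ (FOLLOW(N) if α ⇒* ε).

Relevant sets:
  FIRST(A) = { '+', 'b' }

For F:
  PREDICT(F → ',' F) = { ',' }
  PREDICT(F → A B b) = { '+', 'b' }
For C:
  PREDICT(C → '+') = { '+' }
  PREDICT(C → b A) = { 'b' }
A, B have a single production, so nothing to check there.

All predict sets are disjoint. The grammar IS LL(1).

Answer: Yes, the grammar is LL(1).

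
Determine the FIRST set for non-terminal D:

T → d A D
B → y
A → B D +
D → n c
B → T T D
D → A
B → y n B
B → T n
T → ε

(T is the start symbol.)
FIRST sets of the other non-terminals involved (by the same procedure, iterated to a fixed point):
  FIRST(A) = { 'd', 'n', 'y' }

From D → n c:
  - n is a terminal: add 'n' and stop
From D → A:
  - A is a non-terminal: add FIRST(A) \ {ε} = { 'd', 'n', 'y' }
    A is not nullable, so stop

Collecting: FIRST(D) = { 'd', 'n', 'y' }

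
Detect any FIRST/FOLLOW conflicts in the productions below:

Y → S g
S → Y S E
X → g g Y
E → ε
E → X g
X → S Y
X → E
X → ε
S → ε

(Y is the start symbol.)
Nullable non-terminals: E, S, X.
FIRST sets used below: FIRST(X) = { 'g', ε }, FIRST(Y) = { 'g' }, FIRST(S) = { 'g', ε }, FIRST(E) = { 'g', ε }

E: nullable alternative(s) E → ε; FOLLOW(E) = { 'g' }
  E → ε: FIRST \ {ε} = { } — this is the only nullable alternative, skip
  E → X g: FIRST \ {ε} = { 'g' } — overlaps FOLLOW(E) on { 'g' }: CONFLICT

S: nullable alternative(s) S → ε; FOLLOW(S) = { 'g' }
  S → Y S E: FIRST \ {ε} = { 'g' } — overlaps FOLLOW(S) on { 'g' }: CONFLICT
  S → ε: FIRST \ {ε} = { } — this is the only nullable alternative, skip

X: nullable alternative(s) X → E, X → ε; FOLLOW(X) = { 'g' }
  X → g g Y: FIRST \ {ε} = { 'g' } — overlaps FOLLOW(X) on { 'g' }: CONFLICT
  X → S Y: FIRST \ {ε} = { 'g' } — overlaps FOLLOW(X) on { 'g' }: CONFLICT
  X → E: FIRST \ {ε} = { 'g' } — overlaps FOLLOW(X) on { 'g' }: CONFLICT
  X → ε: FIRST \ {ε} = { } — disjoint from FOLLOW(X)

Y has no nullable alternative, so no FIRST/FOLLOW check is needed there.

So the grammar has 5 FIRST/FOLLOW conflicts (marked CONFLICT above).

Answer: Yes. S → Y S E with FOLLOW(S) on { 'g' }; X → g g Y with FOLLOW(X) on { 'g' }; X → S Y with FOLLOW(X) on { 'g' }; X → E with FOLLOW(X) on { 'g' }; E → X g with FOLLOW(E) on { 'g' }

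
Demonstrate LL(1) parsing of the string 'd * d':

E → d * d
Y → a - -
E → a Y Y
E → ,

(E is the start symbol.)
Stack is shown with the top on the left.

Stack    Input    Action
------------------------
E $      d * d $  output E → d * d
d * d $  d * d $  match 'd'
* d $    * d $    match '*'
d $      d $      match 'd'
$        $        accept

The string is accepted.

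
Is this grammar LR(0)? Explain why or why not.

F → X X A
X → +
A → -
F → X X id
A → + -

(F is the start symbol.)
Yes, the grammar is LR(0)

A grammar is LR(0) if no state in the canonical LR(0) collection has:
  - both a shift item (dot before a terminal) and a complete item (shift-reduce conflict), or
  - two or more complete items (reduce-reduce conflict; the accept item [F' → F .] counts as a complete item here).

Augment with F' → F and build the canonical LR(0) collection (I0 = CLOSURE({[F' → . F]}), then GOTO on every symbol after a dot until no new states appear). It has 10 states:
  I0: { [F → . X X A], [F → . X X id], [F' → . F], [X → . +] }  — shift
  I1: { [X → + .] }  — reduce
  I2: { [F' → F .] }  — accept
  I3: { [F → X . X A], [F → X . X id], [X → . +] }  — shift
  I4: { [A → . + -], [A → . -], [F → X X . A], [F → X X . id] }  — shift
  I5: { [A → + . -] }  — shift
  I6: { [A → - .] }  — reduce
  I7: { [F → X X A .] }  — reduce
  I8: { [F → X X id .] }  — reduce
  I9: { [A → + - .] }  — reduce

Every state is either a pure shift/goto state or contains exactly one complete item and nothing to shift — no conflicts. The grammar is LR(0).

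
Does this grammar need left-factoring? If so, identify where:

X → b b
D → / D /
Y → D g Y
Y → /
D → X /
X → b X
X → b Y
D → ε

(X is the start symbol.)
Yes, X has productions with common prefix 'b'

Left-factoring is needed when two productions for the same non-terminal
share a common prefix on the right-hand side.

Productions for X:
  X → b b
  X → b X
  X → b Y
Productions for D:
  D → / D /
  D → X /
  D → ε
Productions for Y:
  Y → D g Y
  Y → /

Found common prefix 'b' in productions for X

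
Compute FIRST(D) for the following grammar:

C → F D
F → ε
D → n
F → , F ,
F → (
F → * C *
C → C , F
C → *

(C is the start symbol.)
{ 'n' }

To compute FIRST(D), examine every production with D on the left-hand side, reading each right-hand side left to right until a non-nullable symbol is reached.

From D → n:
  - n is a terminal: add 'n' and stop

Collecting: FIRST(D) = { 'n' }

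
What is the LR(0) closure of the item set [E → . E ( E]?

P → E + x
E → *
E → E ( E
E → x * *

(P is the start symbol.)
To compute CLOSURE, for each item [A → α.Bβ] where B is a non-terminal, add [B → .γ] for all productions B → γ; repeat for the newly added items until nothing changes.

Start with: [E → . E ( E]
  [E → . E ( E] has the dot before E: add [E → . *], [E → . x * *]
No further items can be added.

CLOSURE = { [E → . *], [E → . E ( E], [E → . x * *] }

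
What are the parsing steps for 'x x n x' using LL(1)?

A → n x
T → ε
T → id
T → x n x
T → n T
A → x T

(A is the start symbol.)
Stack is shown with the top on the left.

Stack    Input      Action
--------------------------
A $      x x n x $  output A → x T
x T $    x x n x $  match 'x'
T $      x n x $    output T → x n x
x n x $  x n x $    match 'x'
n x $    n x $      match 'n'
x $      x $        match 'x'
$        $          accept

The string is accepted.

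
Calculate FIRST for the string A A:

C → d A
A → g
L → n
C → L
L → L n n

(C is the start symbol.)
FIRST sets of the non-terminals involved (from the grammar, by fixed-point iteration):
  FIRST(A) = { 'g' }

To compute FIRST(A A), process the symbols left to right:
Symbol A is a non-terminal. Add FIRST(A) \ {ε} = { 'g' }
A is not nullable (ε ∉ FIRST(A)), so stop here.
FIRST(A A) = { 'g' }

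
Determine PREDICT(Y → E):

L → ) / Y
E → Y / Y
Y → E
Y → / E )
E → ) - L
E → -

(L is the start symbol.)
PREDICT(Y → E) = (FIRST(RHS) \ {ε}) ∪ (FOLLOW(Y) if ε ∈ FIRST(RHS), i.e. RHS ⇒* ε)
FIRST(E) = { ')', '-', '/' }
FIRST(E) = { ')', '-', '/' }
ε ∉ FIRST(E), so FOLLOW(Y) is not added.
PREDICT(Y → E) = { ')', '-', '/' }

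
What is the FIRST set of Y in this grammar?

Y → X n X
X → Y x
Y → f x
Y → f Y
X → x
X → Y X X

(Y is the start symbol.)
FIRST sets of the other non-terminals involved (by the same procedure, iterated to a fixed point):
  FIRST(X) = { 'f', 'x' }

From Y → X n X:
  - X is a non-terminal: add FIRST(X) \ {ε} = { 'f', 'x' }
    X is not nullable, so stop
From Y → f x:
  - f is a terminal: add 'f' and stop
From Y → f Y:
  - f is a terminal: add 'f' and stop

Collecting: FIRST(Y) = { 'f', 'x' }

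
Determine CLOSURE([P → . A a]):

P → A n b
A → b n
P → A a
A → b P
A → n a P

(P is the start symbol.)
{ [A → . b P], [A → . b n], [A → . n a P], [P → . A a] }

Start with: [P → . A a]
  [P → . A a] has the dot before A: add [A → . b n], [A → . b P], [A → . n a P]
No further items can be added.

CLOSURE = { [A → . b P], [A → . b n], [A → . n a P], [P → . A a] }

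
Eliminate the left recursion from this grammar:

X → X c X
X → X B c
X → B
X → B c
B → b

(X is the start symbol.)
X → B X'
X → B c X'
X' → c X X'
X' → B c X'
X' → ε
B → b

X is directly left-recursive. The standard transformation for
  A → A α₁ | ... | A α_m | β₁ | ... | β_n
is
  A  → β₁ A' | ... | β_n A'
  A' → α₁ A' | ... | α_m A' | ε

X → B becomes X → B X'
X → B c becomes X → B c X'
X → X c X becomes X' → c X X'
X → X B c becomes X' → B c X'
Add X' → ε

Productions for other non-terminals are unchanged:
  B → b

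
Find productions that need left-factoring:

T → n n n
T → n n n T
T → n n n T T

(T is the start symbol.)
Left-factoring is needed when two productions for the same non-terminal
share a common prefix on the right-hand side.

Productions for T:
  T → n n n
  T → n n n T
  T → n n n T T

Found common prefix 'n n n' in productions for T

Answer: Yes, T has productions with common prefix 'n n n'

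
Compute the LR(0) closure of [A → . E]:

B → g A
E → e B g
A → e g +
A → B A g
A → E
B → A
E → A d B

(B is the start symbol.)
{ [A → . B A g], [A → . E], [A → . e g +], [B → . A], [B → . g A], [E → . A d B], [E → . e B g] }

To compute CLOSURE, for each item [A → α.Bβ] where B is a non-terminal, add [B → .γ] for all productions B → γ; repeat for the newly added items until nothing changes.

Start with: [A → . E]
  [A → . E] has the dot before E: add [E → . e B g], [E → . A d B]
  [E → . A d B] has the dot before A: add [A → . e g +], [A → . B A g]
  [A → . B A g] has the dot before B: add [B → . g A], [B → . A]
No further items can be added.

CLOSURE = { [A → . B A g], [A → . E], [A → . e g +], [B → . A], [B → . g A], [E → . A d B], [E → . e B g] }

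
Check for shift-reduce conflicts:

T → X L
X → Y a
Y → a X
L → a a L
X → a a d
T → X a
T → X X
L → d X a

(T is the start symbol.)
A shift-reduce conflict occurs when an LR(0) state has both:
  - a complete (reduce) item [A → α .] (dot at the end), and
  - a shift item [B → β . c γ] (dot before a terminal).

Augment with T' → T and build the canonical LR(0) collection (I0 = CLOSURE({[T' → . T]}), then GOTO on every symbol after a dot until no new states appear). It has 19 states:
  I0: { [T → . X L], [T → . X X], [T → . X a], [T' → . T], [X → . Y a], [X → . a a d], [Y → . a X] }  — shift
  I1: { [T' → T .] }  — accept
  I2: { [L → . a a L], [L → . d X a], [T → X . L], [T → X . X], [T → X . a], [X → . Y a], [X → . a a d], [Y → . a X] }  — shift
  I3: { [X → Y . a] }  — shift
  I4: { [X → . Y a], [X → . a a d], [X → a . a d], [Y → . a X], [Y → a . X] }  — shift
  I5: { [Y → a X .] }  — reduce
  I6: { [X → . Y a], [X → . a a d], [X → a . a d], [X → a a . d], [Y → . a X], [Y → a . X] }  — shift
  I7: { [X → a a d .] }  — reduce
  I8: { [X → Y a .] }  — reduce
  I9: { [T → X L .] }  — reduce
  I10: { [T → X X .] }  — reduce
  I11: { [L → a . a L], [T → X a .], [X → . Y a], [X → . a a d], [X → a . a d], [Y → . a X], [Y → a . X] }  — shift, reduce
  I12: { [L → d . X a], [X → . Y a], [X → . a a d], [Y → . a X] }  — shift
  I13: { [L → d X . a] }  — shift
  I14: { [L → d X a .] }  — reduce
  I15: { [L → . a a L], [L → . d X a], [L → a a . L], [X → . Y a], [X → . a a d], [X → a . a d], [X → a a . d], [Y → . a X], [Y → a . X] }  — shift
  I16: { [L → a a L .] }  — reduce
  I17: { [L → a . a L], [X → . Y a], [X → . a a d], [X → a . a d], [X → a a . d], [Y → . a X], [Y → a . X] }  — shift
  I18: { [L → d . X a], [X → . Y a], [X → . a a d], [X → a a d .], [Y → . a X] }  — shift, reduce

I11 contains reduce item [T → X a .] and shift items [L → a . a L], [X → . a a d], [X → a . a d], [Y → . a X] — shift-reduce conflict.
I18 contains reduce item [X → a a d .] and shift items [X → . a a d], [Y → . a X] — shift-reduce conflict.

Answer: Yes — I11: [T → X a .] vs [L → a . a L]; I18: [X → a a d .] vs [X → . a a d]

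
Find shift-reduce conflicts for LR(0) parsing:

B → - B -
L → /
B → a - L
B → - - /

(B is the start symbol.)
A shift-reduce conflict occurs when an LR(0) state has both:
  - a complete (reduce) item [A → α .] (dot at the end), and
  - a shift item [B → β . c γ] (dot before a terminal).

Augment with B' → B and build the canonical LR(0) collection (I0 = CLOSURE({[B' → . B]}), then GOTO on every symbol after a dot until no new states appear). It has 11 states:
  I0: { [B → . - - /], [B → . - B -], [B → . a - L], [B' → . B] }  — shift
  I1: { [B → - . - /], [B → - . B -], [B → . - - /], [B → . - B -], [B → . a - L] }  — shift
  I2: { [B' → B .] }  — accept
  I3: { [B → a . - L] }  — shift
  I4: { [B → a - . L], [L → . /] }  — shift
  I5: { [L → / .] }  — reduce
  I6: { [B → a - L .] }  — reduce
  I7: { [B → - - . /], [B → - . - /], [B → - . B -], [B → . - - /], [B → . - B -], [B → . a - L] }  — shift
  I8: { [B → - B . -] }  — shift
  I9: { [B → - B - .] }  — reduce
  I10: { [B → - - / .] }  — reduce

No state contains both a complete item and a shift item.

Answer: No shift-reduce conflicts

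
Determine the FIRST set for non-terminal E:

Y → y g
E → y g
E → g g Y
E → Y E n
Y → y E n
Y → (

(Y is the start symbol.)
{ '(', 'g', 'y' }

FIRST sets of the other non-terminals involved (by the same procedure, iterated to a fixed point):
  FIRST(Y) = { '(', 'y' }

From E → y g:
  - y is a terminal: add 'y' and stop
From E → g g Y:
  - g is a terminal: add 'g' and stop
From E → Y E n:
  - Y is a non-terminal: add FIRST(Y) \ {ε} = { '(', 'y' }
    Y is not nullable, so stop

Collecting: FIRST(E) = { '(', 'g', 'y' }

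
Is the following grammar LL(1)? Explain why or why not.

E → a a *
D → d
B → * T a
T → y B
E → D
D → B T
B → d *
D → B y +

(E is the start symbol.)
No. Predict set conflict for D: { 'd' }

A grammar is LL(1) if for each non-terminal N with multiple productions, the predict sets of those productions are pairwise disjoint, where PREDICT(N → α) = (FIRST(α) \ {ε}) ∪ (FOLLOW(N) if α ⇒* ε).

Relevant sets:
  FIRST(D) = { '*', 'd' }
  FIRST(B) = { '*', 'd' }

For E:
  PREDICT(E → a a '*') = { 'a' }
  PREDICT(E → D) = { '*', 'd' }
For D:
  PREDICT(D → d) = { 'd' }
  PREDICT(D → B T) = { '*', 'd' }
  PREDICT(D → B y '+') = { '*', 'd' }
For B:
  PREDICT(B → '*' T a) = { '*' }
  PREDICT(B → d '*') = { 'd' }
T has a single production, so nothing to check there.

Conflict found: Predict set conflict for D: { 'd' }
The grammar is NOT LL(1).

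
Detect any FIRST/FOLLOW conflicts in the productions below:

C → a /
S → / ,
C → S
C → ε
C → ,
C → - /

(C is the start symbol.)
No FIRST/FOLLOW conflicts.

Nullable non-terminals: C.
FIRST sets used below: FIRST(S) = { '/' }

C: nullable alternative(s) C → ε; FOLLOW(C) = { $ }
  C → a /: FIRST \ {ε} = { 'a' } — disjoint from FOLLOW(C)
  C → S: FIRST \ {ε} = { '/' } — disjoint from FOLLOW(C)
  C → ε: FIRST \ {ε} = { } — this is the only nullable alternative, skip
  C → ,: FIRST \ {ε} = { ',' } — disjoint from FOLLOW(C)
  C → - /: FIRST \ {ε} = { '-' } — disjoint from FOLLOW(C)

S has no nullable alternative, so no FIRST/FOLLOW check is needed there.

No FIRST/FOLLOW conflicts found.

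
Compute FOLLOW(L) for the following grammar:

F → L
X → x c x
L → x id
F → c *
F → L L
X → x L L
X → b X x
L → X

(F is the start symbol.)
To compute FOLLOW(L), find every occurrence of L on a right-hand side N → α L β: add FIRST(β) \ {ε}, and if β is empty or nullable also add FOLLOW(N). Iterate to a fixed point.

In F → L: L is at the end, add FOLLOW(F)
In F → L L: L is followed by L, add FIRST(L) \ {ε} = { 'b', 'x' }
In F → L L: L is at the end, add FOLLOW(F)
In X → x L L: L is followed by L, add FIRST(L) \ {ε} = { 'b', 'x' }
In X → x L L: L is at the end, add FOLLOW(X)

The FOLLOW sets referred to above (computed the same way, to a fixed point):
  FOLLOW(F) = { $ }
  FOLLOW(X) = { $, 'b', 'x' }

Taking the union: FOLLOW(L) = { $, 'b', 'x' }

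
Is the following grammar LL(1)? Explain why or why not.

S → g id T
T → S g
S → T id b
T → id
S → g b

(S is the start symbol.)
Relevant sets:
  FIRST(T) = { 'g', 'id' }
  FIRST(S) = { 'g', 'id' }

For S:
  PREDICT(S → g id T) = { 'g' }
  PREDICT(S → T id b) = { 'g', 'id' }
  PREDICT(S → g b) = { 'g' }
For T:
  PREDICT(T → S g) = { 'g', 'id' }
  PREDICT(T → id) = { 'id' }

Conflict found: Predict set conflict for S: { 'g' }
The grammar is NOT LL(1).

Answer: No. Predict set conflict for S: { 'g' }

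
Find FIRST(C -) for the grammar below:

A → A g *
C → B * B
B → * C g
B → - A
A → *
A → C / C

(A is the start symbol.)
FIRST sets of the non-terminals involved (from the grammar, by fixed-point iteration):
  FIRST(C) = { '*', '-' }

To compute FIRST(C -), process the symbols left to right:
Symbol C is a non-terminal. Add FIRST(C) \ {ε} = { '*', '-' }
C is not nullable (ε ∉ FIRST(C)), so stop here.
FIRST(C -) = { '*', '-' }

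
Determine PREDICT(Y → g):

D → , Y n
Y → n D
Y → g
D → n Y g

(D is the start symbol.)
{ 'g' }

PREDICT(Y → g) = (FIRST(RHS) \ {ε}) ∪ (FOLLOW(Y) if ε ∈ FIRST(RHS), i.e. RHS ⇒* ε)
FIRST(g) = { 'g' }
ε ∉ FIRST(g), so FOLLOW(Y) is not added.
PREDICT(Y → g) = { 'g' }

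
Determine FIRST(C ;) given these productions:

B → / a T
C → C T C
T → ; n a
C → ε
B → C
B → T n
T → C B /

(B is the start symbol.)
{ '/', ';' }

FIRST sets of the non-terminals involved (from the grammar, by fixed-point iteration):
  FIRST(C) = { '/', ';', ε }

To compute FIRST(C ;), process the symbols left to right:
Symbol C is a non-terminal. Add FIRST(C) \ {ε} = { '/', ';' }
C is nullable (ε ∈ FIRST(C)), continue to the next symbol.
Symbol ; is a terminal. Add ';' and stop.
FIRST(C ;) = { '/', ';' }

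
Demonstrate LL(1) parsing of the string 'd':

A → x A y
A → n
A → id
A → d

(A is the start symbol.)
Stack is shown with the top on the left.

Stack  Input  Action
--------------------
A $    d $    output A → d
d $    d $    match 'd'
$      $      accept

The string is accepted.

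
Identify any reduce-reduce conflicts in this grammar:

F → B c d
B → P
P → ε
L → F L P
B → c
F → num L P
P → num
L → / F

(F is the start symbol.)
Augment with F' → F and build the canonical LR(0) collection (I0 = CLOSURE({[F' → . F]}), then GOTO on every symbol after a dot until no new states appear). It has 16 states:
  I0: { [B → . P], [B → . c], [F → . B c d], [F → . num L P], [F' → . F], [P → . num], [P → .] }  — shift, reduce
  I1: { [F → B . c d] }  — shift
  I2: { [F' → F .] }  — accept
  I3: { [B → P .] }  — reduce
  I4: { [B → c .] }  — reduce
  I5: { [B → . P], [B → . c], [F → . B c d], [F → . num L P], [F → num . L P], [L → . / F], [L → . F L P], [P → . num], [P → .], [P → num .] }  — shift, 2 reduces
  I6: { [B → . P], [B → . c], [F → . B c d], [F → . num L P], [L → / . F], [P → . num], [P → .] }  — shift, reduce
  I7: { [B → . P], [B → . c], [F → . B c d], [F → . num L P], [L → . / F], [L → . F L P], [L → F . L P], [P → . num], [P → .] }  — shift, reduce
  I8: { [F → num L . P], [P → . num], [P → .] }  — shift, reduce
  I9: { [F → num L P .] }  — reduce
  I10: { [P → num .] }  — reduce
  I11: { [L → F L . P], [P → . num], [P → .] }  — shift, reduce
  I12: { [L → F L P .] }  — reduce
  I13: { [L → / F .] }  — reduce
  I14: { [F → B c . d] }  — shift
  I15: { [F → B c d .] }  — reduce

I5 contains complete items [P → .], [P → num .] — reduce-reduce conflict.

Answer: Yes — I5: [P → .] vs [P → num .]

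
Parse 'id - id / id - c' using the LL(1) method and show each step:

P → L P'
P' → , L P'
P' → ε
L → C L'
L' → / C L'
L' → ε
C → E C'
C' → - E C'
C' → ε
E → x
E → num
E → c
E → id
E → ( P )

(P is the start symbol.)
LL(1) parsing maintains a stack (initially the start symbol over $) and the input. At each step: if the stack top is a terminal, match it against the current input token; if it is a non-terminal N, replace it with the RHS of M[N, lookahead] (the unique production whose predict set contains the lookahead).

Stack is shown with the top on the left.

Stack           Input               Action
------------------------------------------
P $             id - id / id - c $  output P → L P'
L P' $          id - id / id - c $  output L → C L'
C L' P' $       id - id / id - c $  output C → E C'
E C' L' P' $    id - id / id - c $  output E → id
id C' L' P' $   id - id / id - c $  match 'id'
C' L' P' $      - id / id - c $     output C' → - E C'
- E C' L' P' $  - id / id - c $     match '-'
E C' L' P' $    id / id - c $       output E → id
id C' L' P' $   id / id - c $       match 'id'
C' L' P' $      / id - c $          output C' → ε
L' P' $         / id - c $          output L' → / C L'
/ C L' P' $     / id - c $          match '/'
C L' P' $       id - c $            output C → E C'
E C' L' P' $    id - c $            output E → id
id C' L' P' $   id - c $            match 'id'
C' L' P' $      - c $               output C' → - E C'
- E C' L' P' $  - c $               match '-'
E C' L' P' $    c $                 output E → c
c C' L' P' $    c $                 match 'c'
C' L' P' $      $                   output C' → ε
L' P' $         $                   output L' → ε
P' $            $                   output P' → ε
$               $                   accept

The string is accepted.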